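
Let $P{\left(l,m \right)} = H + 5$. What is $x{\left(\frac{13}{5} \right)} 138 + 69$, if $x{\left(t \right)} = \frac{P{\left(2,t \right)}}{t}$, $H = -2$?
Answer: $\frac{2967}{13} \approx 228.23$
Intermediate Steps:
$P{\left(l,m \right)} = 3$ ($P{\left(l,m \right)} = -2 + 5 = 3$)
$x{\left(t \right)} = \frac{3}{t}$
$x{\left(\frac{13}{5} \right)} 138 + 69 = \frac{3}{13 \cdot \frac{1}{5}} \cdot 138 + 69 = \frac{3}{\frac{13}{5}} \cdot 138 + 69 = 3 \cdot \frac{5}{13} \cdot 138 + 69 = \frac{15}{13} \cdot 138 + 69 = \frac{2070}{13} + 69 = \frac{2967}{13}$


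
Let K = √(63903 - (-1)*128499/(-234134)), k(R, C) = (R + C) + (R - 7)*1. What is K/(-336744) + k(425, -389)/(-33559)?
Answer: -454/33559 - √389227912710378/26281073232 ≈ -0.014279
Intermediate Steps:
k(R, C) = -7 + C + 2*R (k(R, C) = (C + R) + (-7 + R)*1 = (C + R) + (-7 + R) = -7 + C + 2*R)
K = 3*√389227912710378/234134 (K = √(63903 - (-1)*128499*(-1/234134)) = √(63903 - (-1)*(-128499)/234134) = √(63903 - 1*128499/234134) = √(63903 - 128499/234134) = √(14961736503/234134) = 3*√389227912710378/234134 ≈ 252.79)
K/(-336744) + k(425, -389)/(-33559) = (3*√389227912710378/234134)/(-336744) + (-7 - 389 + 2*425)/(-33559) = (3*√389227912710378/234134)*(-1/336744) + (-7 - 389 + 850)*(-1/33559) = -√389227912710378/26281073232 + 454*(-1/33559) = -√389227912710378/26281073232 - 454/33559 = -454/33559 - √389227912710378/26281073232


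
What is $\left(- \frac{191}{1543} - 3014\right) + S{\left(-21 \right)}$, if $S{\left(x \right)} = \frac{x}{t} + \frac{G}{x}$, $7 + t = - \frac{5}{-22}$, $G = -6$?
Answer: $- \frac{4845327223}{1609349} \approx -3010.7$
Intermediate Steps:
$t = - \frac{149}{22}$ ($t = -7 - \frac{5}{-22} = -7 - - \frac{5}{22} = -7 + \frac{5}{22} = - \frac{149}{22} \approx -6.7727$)
$S{\left(x \right)} = - \frac{6}{x} - \frac{22 x}{149}$ ($S{\left(x \right)} = \frac{x}{- \frac{149}{22}} - \frac{6}{x} = x \left(- \frac{22}{149}\right) - \frac{6}{x} = - \frac{22 x}{149} - \frac{6}{x} = - \frac{6}{x} - \frac{22 x}{149}$)
$\left(- \frac{191}{1543} - 3014\right) + S{\left(-21 \right)} = \left(- \frac{191}{1543} - 3014\right) - \left(- \frac{462}{149} + \frac{6}{-21}\right) = \left(\left(-191\right) \frac{1}{1543} - 3014\right) + \left(\left(-6\right) \left(- \frac{1}{21}\right) + \frac{462}{149}\right) = \left(- \frac{191}{1543} - 3014\right) + \left(\frac{2}{7} + \frac{462}{149}\right) = - \frac{4650793}{1543} + \frac{3532}{1043} = - \frac{4845327223}{1609349}$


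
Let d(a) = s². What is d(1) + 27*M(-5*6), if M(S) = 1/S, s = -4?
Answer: 151/10 ≈ 15.100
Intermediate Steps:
d(a) = 16 (d(a) = (-4)² = 16)
d(1) + 27*M(-5*6) = 16 + 27/((-5*6)) = 16 + 27/(-30) = 16 + 27*(-1/30) = 16 - 9/10 = 151/10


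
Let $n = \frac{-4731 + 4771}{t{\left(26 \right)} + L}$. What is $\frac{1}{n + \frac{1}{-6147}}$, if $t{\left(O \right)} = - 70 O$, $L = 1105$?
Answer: $- \frac{879021}{49319} \approx -17.823$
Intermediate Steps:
$n = - \frac{8}{143}$ ($n = \frac{-4731 + 4771}{\left(-70\right) 26 + 1105} = \frac{40}{-1820 + 1105} = \frac{40}{-715} = 40 \left(- \frac{1}{715}\right) = - \frac{8}{143} \approx -0.055944$)
$\frac{1}{n + \frac{1}{-6147}} = \frac{1}{- \frac{8}{143} + \frac{1}{-6147}} = \frac{1}{- \frac{8}{143} - \frac{1}{6147}} = \frac{1}{- \frac{49319}{879021}} = - \frac{879021}{49319}$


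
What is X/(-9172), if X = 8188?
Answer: -2047/2293 ≈ -0.89272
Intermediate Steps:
X/(-9172) = 8188/(-9172) = 8188*(-1/9172) = -2047/2293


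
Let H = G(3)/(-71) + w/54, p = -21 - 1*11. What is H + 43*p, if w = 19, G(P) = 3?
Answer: -5274397/3834 ≈ -1375.7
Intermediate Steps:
p = -32 (p = -21 - 11 = -32)
H = 1187/3834 (H = 3/(-71) + 19/54 = 3*(-1/71) + 19*(1/54) = -3/71 + 19/54 = 1187/3834 ≈ 0.30960)
H + 43*p = 1187/3834 + 43*(-32) = 1187/3834 - 1376 = -5274397/3834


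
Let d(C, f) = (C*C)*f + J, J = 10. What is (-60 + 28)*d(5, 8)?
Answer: -6720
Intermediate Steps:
d(C, f) = 10 + f*C**2 (d(C, f) = (C*C)*f + 10 = C**2*f + 10 = f*C**2 + 10 = 10 + f*C**2)
(-60 + 28)*d(5, 8) = (-60 + 28)*(10 + 8*5**2) = -32*(10 + 8*25) = -32*(10 + 200) = -32*210 = -6720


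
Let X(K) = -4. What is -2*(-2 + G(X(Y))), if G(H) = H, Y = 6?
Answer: 12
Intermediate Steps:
-2*(-2 + G(X(Y))) = -2*(-2 - 4) = -2*(-6) = 12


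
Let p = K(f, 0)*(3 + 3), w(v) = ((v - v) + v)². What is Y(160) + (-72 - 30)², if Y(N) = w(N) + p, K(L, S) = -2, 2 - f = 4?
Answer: 35992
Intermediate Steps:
f = -2 (f = 2 - 1*4 = 2 - 4 = -2)
w(v) = v² (w(v) = (0 + v)² = v²)
p = -12 (p = -2*(3 + 3) = -2*6 = -12)
Y(N) = -12 + N² (Y(N) = N² - 12 = -12 + N²)
Y(160) + (-72 - 30)² = (-12 + 160²) + (-72 - 30)² = (-12 + 25600) + (-102)² = 25588 + 10404 = 35992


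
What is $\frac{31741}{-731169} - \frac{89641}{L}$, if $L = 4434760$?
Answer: $- \frac{206306437489}{3242559034440} \approx -0.063625$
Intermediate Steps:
$\frac{31741}{-731169} - \frac{89641}{L} = \frac{31741}{-731169} - \frac{89641}{4434760} = 31741 \left(- \frac{1}{731169}\right) - \frac{89641}{4434760} = - \frac{31741}{731169} - \frac{89641}{4434760} = - \frac{206306437489}{3242559034440}$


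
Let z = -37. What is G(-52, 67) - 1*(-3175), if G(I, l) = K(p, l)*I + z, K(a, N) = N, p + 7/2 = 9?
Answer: -346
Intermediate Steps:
p = 11/2 (p = -7/2 + 9 = 11/2 ≈ 5.5000)
G(I, l) = -37 + I*l (G(I, l) = l*I - 37 = I*l - 37 = -37 + I*l)
G(-52, 67) - 1*(-3175) = (-37 - 52*67) - 1*(-3175) = (-37 - 3484) + 3175 = -3521 + 3175 = -346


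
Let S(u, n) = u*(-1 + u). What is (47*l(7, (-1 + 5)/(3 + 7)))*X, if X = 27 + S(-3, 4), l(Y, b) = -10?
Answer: -18330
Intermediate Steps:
X = 39 (X = 27 - 3*(-1 - 3) = 27 - 3*(-4) = 27 + 12 = 39)
(47*l(7, (-1 + 5)/(3 + 7)))*X = (47*(-10))*39 = -470*39 = -18330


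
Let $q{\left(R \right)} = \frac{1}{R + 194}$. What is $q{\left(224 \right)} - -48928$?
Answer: $\frac{20451905}{418} \approx 48928.0$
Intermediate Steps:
$q{\left(R \right)} = \frac{1}{194 + R}$
$q{\left(224 \right)} - -48928 = \frac{1}{194 + 224} - -48928 = \frac{1}{418} + 48928 = \frac{20451905}{418}$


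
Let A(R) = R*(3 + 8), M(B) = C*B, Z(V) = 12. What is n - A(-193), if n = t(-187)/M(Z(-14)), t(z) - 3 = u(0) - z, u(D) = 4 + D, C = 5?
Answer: 63787/30 ≈ 2126.2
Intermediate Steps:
M(B) = 5*B
t(z) = 7 - z (t(z) = 3 + ((4 + 0) - z) = 3 + (4 - z) = 7 - z)
A(R) = 11*R (A(R) = R*11 = 11*R)
n = 97/30 (n = (7 - 1*(-187))/((5*12)) = (7 + 187)/60 = 194*(1/60) = 97/30 ≈ 3.2333)
n - A(-193) = 97/30 - 11*(-193) = 97/30 - 1*(-2123) = 97/30 + 2123 = 63787/30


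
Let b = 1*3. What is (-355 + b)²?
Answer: 123904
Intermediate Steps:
b = 3
(-355 + b)² = (-355 + 3)² = (-352)² = 123904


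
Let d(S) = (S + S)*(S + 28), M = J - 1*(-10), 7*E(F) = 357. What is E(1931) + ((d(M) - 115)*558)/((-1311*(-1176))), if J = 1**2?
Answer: 4391285/85652 ≈ 51.269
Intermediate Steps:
E(F) = 51 (E(F) = (1/7)*357 = 51)
J = 1
M = 11 (M = 1 - 1*(-10) = 1 + 10 = 11)
d(S) = 2*S*(28 + S) (d(S) = (2*S)*(28 + S) = 2*S*(28 + S))
E(1931) + ((d(M) - 115)*558)/((-1311*(-1176))) = 51 + ((2*11*(28 + 11) - 115)*558)/((-1311*(-1176))) = 51 + ((2*11*39 - 115)*558)/1541736 = 51 + ((858 - 115)*558)*(1/1541736) = 51 + (743*558)*(1/1541736) = 51 + 414594*(1/1541736) = 51 + 23033/85652 = 4391285/85652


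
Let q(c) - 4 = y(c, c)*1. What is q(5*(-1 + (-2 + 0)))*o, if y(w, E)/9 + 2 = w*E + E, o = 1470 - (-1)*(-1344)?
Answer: 236376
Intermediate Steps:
o = 126 (o = 1470 - 1*1344 = 1470 - 1344 = 126)
y(w, E) = -18 + 9*E + 9*E*w (y(w, E) = -18 + 9*(w*E + E) = -18 + 9*(E*w + E) = -18 + 9*(E + E*w) = -18 + (9*E + 9*E*w) = -18 + 9*E + 9*E*w)
q(c) = -14 + 9*c + 9*c² (q(c) = 4 + (-18 + 9*c + 9*c*c)*1 = 4 + (-18 + 9*c + 9*c²)*1 = 4 + (-18 + 9*c + 9*c²) = -14 + 9*c + 9*c²)
q(5*(-1 + (-2 + 0)))*o = (-14 + 9*(5*(-1 + (-2 + 0))) + 9*(5*(-1 + (-2 + 0)))²)*126 = (-14 + 9*(5*(-1 - 2)) + 9*(5*(-1 - 2))²)*126 = (-14 + 9*(5*(-3)) + 9*(5*(-3))²)*126 = (-14 + 9*(-15) + 9*(-15)²)*126 = (-14 - 135 + 9*225)*126 = (-14 - 135 + 2025)*126 = 1876*126 = 236376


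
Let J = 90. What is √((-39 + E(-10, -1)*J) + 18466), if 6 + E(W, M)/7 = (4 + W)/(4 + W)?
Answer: √15277 ≈ 123.60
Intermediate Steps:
E(W, M) = -35 (E(W, M) = -42 + 7*((4 + W)/(4 + W)) = -42 + 7*1 = -42 + 7 = -35)
√((-39 + E(-10, -1)*J) + 18466) = √((-39 - 35*90) + 18466) = √((-39 - 3150) + 18466) = √(-3189 + 18466) = √15277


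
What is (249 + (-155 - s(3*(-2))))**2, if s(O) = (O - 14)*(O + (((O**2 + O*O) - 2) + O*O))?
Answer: 4384836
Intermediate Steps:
s(O) = (-14 + O)*(-2 + O + 3*O**2) (s(O) = (-14 + O)*(O + (((O**2 + O**2) - 2) + O**2)) = (-14 + O)*(O + ((2*O**2 - 2) + O**2)) = (-14 + O)*(O + ((-2 + 2*O**2) + O**2)) = (-14 + O)*(O + (-2 + 3*O**2)) = (-14 + O)*(-2 + O + 3*O**2))
(249 + (-155 - s(3*(-2))))**2 = (249 + (-155 - (28 - 41*(3*(-2))**2 - 48*(-2) + 3*(3*(-2))**3)))**2 = (249 + (-155 - (28 - 41*(-6)**2 - 16*(-6) + 3*(-6)**3)))**2 = (249 + (-155 - (28 - 41*36 + 96 + 3*(-216))))**2 = (249 + (-155 - (28 - 1476 + 96 - 648)))**2 = (249 + (-155 - 1*(-2000)))**2 = (249 + (-155 + 2000))**2 = (249 + 1845)**2 = 2094**2 = 4384836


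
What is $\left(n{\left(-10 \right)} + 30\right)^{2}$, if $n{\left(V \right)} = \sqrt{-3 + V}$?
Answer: $\left(30 + i \sqrt{13}\right)^{2} \approx 887.0 + 216.33 i$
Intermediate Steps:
$\left(n{\left(-10 \right)} + 30\right)^{2} = \left(\sqrt{-3 - 10} + 30\right)^{2} = \left(\sqrt{-13} + 30\right)^{2} = \left(i \sqrt{13} + 30\right)^{2} = \left(30 + i \sqrt{13}\right)^{2}$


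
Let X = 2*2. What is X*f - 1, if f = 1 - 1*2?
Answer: -5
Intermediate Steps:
X = 4
f = -1 (f = 1 - 2 = -1)
X*f - 1 = 4*(-1) - 1 = -4 - 1 = -5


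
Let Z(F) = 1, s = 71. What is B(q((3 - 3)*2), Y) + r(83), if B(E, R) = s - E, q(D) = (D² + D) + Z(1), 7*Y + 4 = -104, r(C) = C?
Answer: 153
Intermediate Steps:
Y = -108/7 (Y = -4/7 + (⅐)*(-104) = -4/7 - 104/7 = -108/7 ≈ -15.429)
q(D) = 1 + D + D² (q(D) = (D² + D) + 1 = (D + D²) + 1 = 1 + D + D²)
B(E, R) = 71 - E
B(q((3 - 3)*2), Y) + r(83) = (71 - (1 + (3 - 3)*2 + ((3 - 3)*2)²)) + 83 = (71 - (1 + 0*2 + (0*2)²)) + 83 = (71 - (1 + 0 + 0²)) + 83 = (71 - (1 + 0 + 0)) + 83 = (71 - 1*1) + 83 = (71 - 1) + 83 = 70 + 83 = 153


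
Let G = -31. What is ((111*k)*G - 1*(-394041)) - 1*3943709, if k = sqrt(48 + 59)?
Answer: -3549668 - 3441*sqrt(107) ≈ -3.5853e+6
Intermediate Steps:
k = sqrt(107) ≈ 10.344
((111*k)*G - 1*(-394041)) - 1*3943709 = ((111*sqrt(107))*(-31) - 1*(-394041)) - 1*3943709 = (-3441*sqrt(107) + 394041) - 3943709 = (394041 - 3441*sqrt(107)) - 3943709 = -3549668 - 3441*sqrt(107)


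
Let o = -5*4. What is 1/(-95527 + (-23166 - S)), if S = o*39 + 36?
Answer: -1/117949 ≈ -8.4782e-6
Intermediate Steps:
o = -20
S = -744 (S = -20*39 + 36 = -780 + 36 = -744)
1/(-95527 + (-23166 - S)) = 1/(-95527 + (-23166 - 1*(-744))) = 1/(-95527 + (-23166 + 744)) = 1/(-95527 - 22422) = 1/(-117949) = -1/117949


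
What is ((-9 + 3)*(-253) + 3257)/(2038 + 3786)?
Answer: 4775/5824 ≈ 0.81988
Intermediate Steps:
((-9 + 3)*(-253) + 3257)/(2038 + 3786) = (-6*(-253) + 3257)/5824 = (1518 + 3257)*(1/5824) = 4775*(1/5824) = 4775/5824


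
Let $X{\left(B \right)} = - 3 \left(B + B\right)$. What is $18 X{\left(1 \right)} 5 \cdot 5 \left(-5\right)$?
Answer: $13500$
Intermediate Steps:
$X{\left(B \right)} = - 6 B$ ($X{\left(B \right)} = - 3 \cdot 2 B = - 6 B$)
$18 X{\left(1 \right)} 5 \cdot 5 \left(-5\right) = 18 \left(\left(-6\right) 1\right) 5 \cdot 5 \left(-5\right) = 18 \left(-6\right) 25 \left(-5\right) = \left(-108\right) \left(-125\right) = 13500$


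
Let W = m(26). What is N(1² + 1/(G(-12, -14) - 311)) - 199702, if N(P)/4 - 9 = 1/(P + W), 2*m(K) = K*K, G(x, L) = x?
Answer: -5465656761/27374 ≈ -1.9967e+5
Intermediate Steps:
m(K) = K²/2 (m(K) = (K*K)/2 = K²/2)
W = 338 (W = (½)*26² = (½)*676 = 338)
N(P) = 36 + 4/(338 + P) (N(P) = 36 + 4/(P + 338) = 36 + 4/(338 + P))
N(1² + 1/(G(-12, -14) - 311)) - 199702 = 4*(3043 + 9*(1² + 1/(-12 - 311)))/(338 + (1² + 1/(-12 - 311))) - 199702 = 4*(3043 + 9*(1 + 1/(-323)))/(338 + (1 + 1/(-323))) - 199702 = 4*(3043 + 9*(1 - 1/323))/(338 + (1 - 1/323)) - 199702 = 4*(3043 + 9*(322/323))/(338 + 322/323) - 199702 = 4*(3043 + 2898/323)/(109496/323) - 199702 = 4*(323/109496)*(985787/323) - 199702 = 985787/27374 - 199702 = -5465656761/27374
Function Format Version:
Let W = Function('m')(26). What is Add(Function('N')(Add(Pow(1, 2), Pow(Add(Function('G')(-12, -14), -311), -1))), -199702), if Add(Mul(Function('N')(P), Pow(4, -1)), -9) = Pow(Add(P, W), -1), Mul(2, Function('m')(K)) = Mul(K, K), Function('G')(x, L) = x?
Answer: Rational(-5465656761, 27374) ≈ -1.9967e+5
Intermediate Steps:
Function('m')(K) = Mul(Rational(1, 2), Pow(K, 2)) (Function('m')(K) = Mul(Rational(1, 2), Mul(K, K)) = Mul(Rational(1, 2), Pow(K, 2)))
W = 338 (W = Mul(Rational(1, 2), Pow(26, 2)) = Mul(Rational(1, 2), 676) = 338)
Function('N')(P) = Add(36, Mul(4, Pow(Add(338, P), -1))) (Function('N')(P) = Add(36, Mul(4, Pow(Add(P, 338), -1))) = Add(36, Mul(4, Pow(Add(338, P), -1))))
Add(Function('N')(Add(Pow(1, 2), Pow(Add(Function('G')(-12, -14), -311), -1))), -199702) = Add(Mul(4, Pow(Add(338, Add(Pow(1, 2), Pow(Add(-12, -311), -1))), -1), Add(3043, Mul(9, Add(Pow(1, 2), Pow(Add(-12, -311), -1))))), -199702) = Add(Mul(4, Pow(Add(338, Add(1, Pow(-323, -1))), -1), Add(3043, Mul(9, Add(1, Pow(-323, -1))))), -199702) = Add(Mul(4, Pow(Add(338, Add(1, Rational(-1, 323))), -1), Add(3043, Mul(9, Add(1, Rational(-1, 323))))), -199702) = Add(Mul(4, Pow(Add(338, Rational(322, 323)), -1), Add(3043, Mul(9, Rational(322, 323)))), -199702) = Add(Mul(4, Pow(Rational(109496, 323), -1), Add(3043, Rational(2898, 323))), -199702) = Add(Mul(4, Rational(323, 109496), Rational(985787, 323)), -199702) = Add(Rational(985787, 27374), -199702) = Rational(-5465656761, 27374)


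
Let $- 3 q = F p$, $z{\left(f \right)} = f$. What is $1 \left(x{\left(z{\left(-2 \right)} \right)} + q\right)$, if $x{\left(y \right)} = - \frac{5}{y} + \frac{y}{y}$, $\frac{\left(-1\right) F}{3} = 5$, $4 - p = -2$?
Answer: $\frac{67}{2} \approx 33.5$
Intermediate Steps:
$p = 6$ ($p = 4 - -2 = 4 + 2 = 6$)
$F = -15$ ($F = \left(-3\right) 5 = -15$)
$q = 30$ ($q = - \frac{\left(-15\right) 6}{3} = \left(- \frac{1}{3}\right) \left(-90\right) = 30$)
$x{\left(y \right)} = 1 - \frac{5}{y}$ ($x{\left(y \right)} = - \frac{5}{y} + 1 = 1 - \frac{5}{y}$)
$1 \left(x{\left(z{\left(-2 \right)} \right)} + q\right) = 1 \left(\frac{-5 - 2}{-2} + 30\right) = 1 \left(\left(- \frac{1}{2}\right) \left(-7\right) + 30\right) = 1 \left(\frac{7}{2} + 30\right) = 1 \cdot \frac{67}{2} = \frac{67}{2}$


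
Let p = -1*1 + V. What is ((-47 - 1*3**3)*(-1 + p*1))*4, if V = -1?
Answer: 888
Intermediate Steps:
p = -2 (p = -1*1 - 1 = -1 - 1 = -2)
((-47 - 1*3**3)*(-1 + p*1))*4 = ((-47 - 1*3**3)*(-1 - 2*1))*4 = ((-47 - 1*27)*(-1 - 2))*4 = ((-47 - 27)*(-3))*4 = -74*(-3)*4 = 222*4 = 888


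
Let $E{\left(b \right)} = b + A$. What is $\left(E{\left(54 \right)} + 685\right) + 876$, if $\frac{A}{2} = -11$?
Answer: $1593$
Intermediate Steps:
$A = -22$ ($A = 2 \left(-11\right) = -22$)
$E{\left(b \right)} = -22 + b$ ($E{\left(b \right)} = b - 22 = -22 + b$)
$\left(E{\left(54 \right)} + 685\right) + 876 = \left(\left(-22 + 54\right) + 685\right) + 876 = \left(32 + 685\right) + 876 = 717 + 876 = 1593$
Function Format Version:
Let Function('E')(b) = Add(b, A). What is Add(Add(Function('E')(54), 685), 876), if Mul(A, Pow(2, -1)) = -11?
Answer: 1593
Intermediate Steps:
A = -22 (A = Mul(2, -11) = -22)
Function('E')(b) = Add(-22, b) (Function('E')(b) = Add(b, -22) = Add(-22, b))
Add(Add(Function('E')(54), 685), 876) = Add(Add(Add(-22, 54), 685), 876) = Add(Add(32, 685), 876) = Add(717, 876) = 1593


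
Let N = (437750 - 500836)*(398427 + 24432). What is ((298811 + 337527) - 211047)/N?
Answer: -425291/26676482874 ≈ -1.5943e-5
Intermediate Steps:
N = -26676482874 (N = -63086*422859 = -26676482874)
((298811 + 337527) - 211047)/N = ((298811 + 337527) - 211047)/(-26676482874) = (636338 - 211047)*(-1/26676482874) = 425291*(-1/26676482874) = -425291/26676482874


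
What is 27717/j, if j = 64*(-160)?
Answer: -27717/10240 ≈ -2.7067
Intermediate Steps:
j = -10240
27717/j = 27717/(-10240) = 27717*(-1/10240) = -27717/10240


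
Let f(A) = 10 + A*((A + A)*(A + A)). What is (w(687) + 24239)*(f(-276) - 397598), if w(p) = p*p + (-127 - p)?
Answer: -41858757921448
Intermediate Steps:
w(p) = -127 + p**2 - p (w(p) = p**2 + (-127 - p) = -127 + p**2 - p)
f(A) = 10 + 4*A**3 (f(A) = 10 + A*((2*A)*(2*A)) = 10 + A*(4*A**2) = 10 + 4*A**3)
(w(687) + 24239)*(f(-276) - 397598) = ((-127 + 687**2 - 1*687) + 24239)*((10 + 4*(-276)**3) - 397598) = ((-127 + 471969 - 687) + 24239)*((10 + 4*(-21024576)) - 397598) = (471155 + 24239)*((10 - 84098304) - 397598) = 495394*(-84098294 - 397598) = 495394*(-84495892) = -41858757921448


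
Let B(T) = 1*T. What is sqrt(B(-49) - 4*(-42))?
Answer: sqrt(119) ≈ 10.909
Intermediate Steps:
B(T) = T
sqrt(B(-49) - 4*(-42)) = sqrt(-49 - 4*(-42)) = sqrt(-49 + 168) = sqrt(119)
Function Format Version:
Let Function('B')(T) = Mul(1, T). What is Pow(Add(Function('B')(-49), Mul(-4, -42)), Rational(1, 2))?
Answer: Pow(119, Rational(1, 2)) ≈ 10.909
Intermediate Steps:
Function('B')(T) = T
Pow(Add(Function('B')(-49), Mul(-4, -42)), Rational(1, 2)) = Pow(Add(-49, Mul(-4, -42)), Rational(1, 2)) = Pow(Add(-49, 168), Rational(1, 2)) = Pow(119, Rational(1, 2))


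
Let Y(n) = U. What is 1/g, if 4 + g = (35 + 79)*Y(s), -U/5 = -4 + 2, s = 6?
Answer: 1/1136 ≈ 0.00088028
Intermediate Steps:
U = 10 (U = -5*(-4 + 2) = -5*(-2) = 10)
Y(n) = 10
g = 1136 (g = -4 + (35 + 79)*10 = -4 + 114*10 = -4 + 1140 = 1136)
1/g = 1/1136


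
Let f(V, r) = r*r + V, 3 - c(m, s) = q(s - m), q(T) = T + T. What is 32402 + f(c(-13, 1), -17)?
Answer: 32666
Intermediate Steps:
q(T) = 2*T
c(m, s) = 3 - 2*s + 2*m (c(m, s) = 3 - 2*(s - m) = 3 - (-2*m + 2*s) = 3 + (-2*s + 2*m) = 3 - 2*s + 2*m)
f(V, r) = V + r² (f(V, r) = r² + V = V + r²)
32402 + f(c(-13, 1), -17) = 32402 + ((3 - 2*1 + 2*(-13)) + (-17)²) = 32402 + ((3 - 2 - 26) + 289) = 32402 + (-25 + 289) = 32402 + 264 = 32666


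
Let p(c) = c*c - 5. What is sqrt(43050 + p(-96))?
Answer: sqrt(52261) ≈ 228.61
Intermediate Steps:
p(c) = -5 + c**2 (p(c) = c**2 - 5 = -5 + c**2)
sqrt(43050 + p(-96)) = sqrt(43050 + (-5 + (-96)**2)) = sqrt(43050 + (-5 + 9216)) = sqrt(43050 + 9211) = sqrt(52261)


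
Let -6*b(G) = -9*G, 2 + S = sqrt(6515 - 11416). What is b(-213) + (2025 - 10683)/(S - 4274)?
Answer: -3870892329/12192718 + 37518*I*sqrt(29)/6096359 ≈ -317.48 + 0.033141*I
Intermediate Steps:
S = -2 + 13*I*sqrt(29) (S = -2 + sqrt(6515 - 11416) = -2 + sqrt(-4901) = -2 + 13*I*sqrt(29) ≈ -2.0 + 70.007*I)
b(G) = 3*G/2 (b(G) = -(-3)*G/2 = 3*G/2)
b(-213) + (2025 - 10683)/(S - 4274) = (3/2)*(-213) + (2025 - 10683)/((-2 + 13*I*sqrt(29)) - 4274) = -639/2 - 8658/(-4276 + 13*I*sqrt(29))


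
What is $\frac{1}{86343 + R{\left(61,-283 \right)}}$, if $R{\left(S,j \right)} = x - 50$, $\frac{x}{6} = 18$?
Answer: $\frac{1}{86401} \approx 1.1574 \cdot 10^{-5}$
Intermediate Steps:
$x = 108$ ($x = 6 \cdot 18 = 108$)
$R{\left(S,j \right)} = 58$ ($R{\left(S,j \right)} = 108 - 50 = 58$)
$\frac{1}{86343 + R{\left(61,-283 \right)}} = \frac{1}{86343 + 58} = \frac{1}{86401}$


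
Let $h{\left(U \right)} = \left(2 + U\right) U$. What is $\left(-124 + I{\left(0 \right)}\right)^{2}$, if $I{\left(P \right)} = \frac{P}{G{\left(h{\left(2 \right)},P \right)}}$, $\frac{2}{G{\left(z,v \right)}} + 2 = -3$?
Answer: $15376$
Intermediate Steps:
$h{\left(U \right)} = U \left(2 + U\right)$
$G{\left(z,v \right)} = - \frac{2}{5}$ ($G{\left(z,v \right)} = \frac{2}{-2 - 3} = \frac{2}{-5} = 2 \left(- \frac{1}{5}\right) = - \frac{2}{5}$)
$I{\left(P \right)} = - \frac{5 P}{2}$ ($I{\left(P \right)} = \frac{P}{- \frac{2}{5}} = P \left(- \frac{5}{2}\right) = - \frac{5 P}{2}$)
$\left(-124 + I{\left(0 \right)}\right)^{2} = \left(-124 - 0\right)^{2} = \left(-124 + 0\right)^{2} = \left(-124\right)^{2} = 15376$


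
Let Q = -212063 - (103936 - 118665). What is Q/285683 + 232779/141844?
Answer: 38510359161/40522419452 ≈ 0.95035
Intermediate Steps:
Q = -197334 (Q = -212063 - 1*(-14729) = -212063 + 14729 = -197334)
Q/285683 + 232779/141844 = -197334/285683 + 232779/141844 = 38510359161/40522419452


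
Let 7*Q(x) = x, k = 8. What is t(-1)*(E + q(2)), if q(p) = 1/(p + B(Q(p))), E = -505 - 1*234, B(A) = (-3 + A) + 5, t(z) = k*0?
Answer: 0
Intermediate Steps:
t(z) = 0 (t(z) = 8*0 = 0)
Q(x) = x/7
B(A) = 2 + A
E = -739 (E = -505 - 234 = -739)
q(p) = 1/(2 + 8*p/7) (q(p) = 1/(p + (2 + p/7)) = 1/(2 + 8*p/7))
t(-1)*(E + q(2)) = 0*(-739 + 7/(2*(7 + 4*2))) = 0*(-739 + 7/(2*(7 + 8))) = 0*(-739 + (7/2)/15) = 0*(-739 + (7/2)*(1/15)) = 0*(-739 + 7/30) = 0*(-22163/30) = 0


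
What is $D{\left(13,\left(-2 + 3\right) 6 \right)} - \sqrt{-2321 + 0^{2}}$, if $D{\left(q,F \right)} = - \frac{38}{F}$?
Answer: $- \frac{19}{3} - i \sqrt{2321} \approx -6.3333 - 48.177 i$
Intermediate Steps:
$D{\left(13,\left(-2 + 3\right) 6 \right)} - \sqrt{-2321 + 0^{2}} = - \frac{38}{\left(-2 + 3\right) 6} - \sqrt{-2321 + 0^{2}} = - \frac{38}{1 \cdot 6} - \sqrt{-2321 + 0} = - \frac{38}{6} - \sqrt{-2321} = \left(-38\right) \frac{1}{6} - i \sqrt{2321} = - \frac{19}{3} - i \sqrt{2321}$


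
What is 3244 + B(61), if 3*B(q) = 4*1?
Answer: 9736/3 ≈ 3245.3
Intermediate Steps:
B(q) = 4/3 (B(q) = (4*1)/3 = (1/3)*4 = 4/3)
3244 + B(61) = 3244 + 4/3 = 9736/3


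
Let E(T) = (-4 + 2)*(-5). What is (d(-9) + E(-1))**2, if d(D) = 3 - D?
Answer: 484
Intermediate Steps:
E(T) = 10 (E(T) = -2*(-5) = 10)
(d(-9) + E(-1))**2 = ((3 - 1*(-9)) + 10)**2 = ((3 + 9) + 10)**2 = (12 + 10)**2 = 22**2 = 484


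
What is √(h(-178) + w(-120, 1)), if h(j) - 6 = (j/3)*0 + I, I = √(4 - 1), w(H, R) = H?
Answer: √(-114 + √3) ≈ 10.596*I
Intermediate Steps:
I = √3 ≈ 1.7320
h(j) = 6 + √3 (h(j) = 6 + ((j/3)*0 + √3) = 6 + (0 + √3) = 6 + √3)
√(h(-178) + w(-120, 1)) = √((6 + √3) - 120) = √(-114 + √3)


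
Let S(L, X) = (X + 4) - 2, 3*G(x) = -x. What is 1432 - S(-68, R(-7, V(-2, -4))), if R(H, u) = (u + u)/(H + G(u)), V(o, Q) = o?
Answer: 27158/19 ≈ 1429.4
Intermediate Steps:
G(x) = -x/3 (G(x) = (-x)/3 = -x/3)
R(H, u) = 2*u/(H - u/3) (R(H, u) = (u + u)/(H - u/3) = (2*u)/(H - u/3) = 2*u/(H - u/3))
S(L, X) = 2 + X (S(L, X) = (4 + X) - 2 = 2 + X)
1432 - S(-68, R(-7, V(-2, -4))) = 1432 - (2 + 6*(-2)/(-1*(-2) + 3*(-7))) = 1432 - (2 + 6*(-2)/(2 - 21)) = 1432 - (2 + 6*(-2)/(-19)) = 1432 - (2 + 6*(-2)*(-1/19)) = 1432 - (2 + 12/19) = 1432 - 1*50/19 = 1432 - 50/19 = 27158/19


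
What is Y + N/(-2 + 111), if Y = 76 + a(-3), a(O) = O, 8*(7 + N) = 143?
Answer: 63743/872 ≈ 73.100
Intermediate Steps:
N = 87/8 (N = -7 + (⅛)*143 = -7 + 143/8 = 87/8 ≈ 10.875)
Y = 73 (Y = 76 - 3 = 73)
Y + N/(-2 + 111) = 73 + 87/(8*(-2 + 111)) = 73 + (87/8)/109 = 73 + (87/8)*(1/109) = 73 + 87/872 = 63743/872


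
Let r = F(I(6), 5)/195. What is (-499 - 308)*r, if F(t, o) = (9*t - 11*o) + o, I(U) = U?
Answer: -1076/65 ≈ -16.554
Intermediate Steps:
F(t, o) = -10*o + 9*t (F(t, o) = (-11*o + 9*t) + o = -10*o + 9*t)
r = 4/195 (r = (-10*5 + 9*6)/195 = (-50 + 54)*(1/195) = 4*(1/195) = 4/195 ≈ 0.020513)
(-499 - 308)*r = (-499 - 308)*(4/195) = -807*4/195 = -1076/65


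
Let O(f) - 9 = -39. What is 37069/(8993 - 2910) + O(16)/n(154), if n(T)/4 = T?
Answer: 21013/3476 ≈ 6.0452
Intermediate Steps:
O(f) = -30 (O(f) = 9 - 39 = -30)
n(T) = 4*T
37069/(8993 - 2910) + O(16)/n(154) = 37069/(8993 - 2910) - 30/(4*154) = 37069/6083 - 30/616 = 37069*(1/6083) - 30*1/616 = 37069/6083 - 15/308 = 21013/3476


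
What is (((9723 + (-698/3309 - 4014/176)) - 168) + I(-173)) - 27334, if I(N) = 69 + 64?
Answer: -5145076619/291192 ≈ -17669.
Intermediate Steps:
I(N) = 133
(((9723 + (-698/3309 - 4014/176)) - 168) + I(-173)) - 27334 = (((9723 + (-698/3309 - 4014/176)) - 168) + 133) - 27334 = (((9723 + (-698*1/3309 - 4014*1/176)) - 168) + 133) - 27334 = (((9723 + (-698/3309 - 2007/88)) - 168) + 133) - 27334 = (((9723 - 6702587/291192) - 168) + 133) - 27334 = ((2824557229/291192 - 168) + 133) - 27334 = (2775636973/291192 + 133) - 27334 = 2814365509/291192 - 27334 = -5145076619/291192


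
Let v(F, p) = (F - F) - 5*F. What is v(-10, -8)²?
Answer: 2500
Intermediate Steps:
v(F, p) = -5*F (v(F, p) = 0 - 5*F = -5*F)
v(-10, -8)² = (-5*(-10))² = 50² = 2500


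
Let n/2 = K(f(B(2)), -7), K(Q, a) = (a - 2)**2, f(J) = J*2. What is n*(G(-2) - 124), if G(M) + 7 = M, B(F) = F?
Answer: -21546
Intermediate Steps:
G(M) = -7 + M
f(J) = 2*J
K(Q, a) = (-2 + a)**2
n = 162 (n = 2*(-2 - 7)**2 = 2*(-9)**2 = 2*81 = 162)
n*(G(-2) - 124) = 162*((-7 - 2) - 124) = 162*(-9 - 124) = 162*(-133) = -21546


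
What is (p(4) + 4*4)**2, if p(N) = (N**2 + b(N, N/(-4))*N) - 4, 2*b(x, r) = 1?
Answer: 900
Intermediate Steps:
b(x, r) = 1/2 (b(x, r) = (1/2)*1 = 1/2)
p(N) = -4 + N**2 + N/2 (p(N) = (N**2 + N/2) - 4 = -4 + N**2 + N/2)
(p(4) + 4*4)**2 = ((-4 + 4**2 + (1/2)*4) + 4*4)**2 = ((-4 + 16 + 2) + 16)**2 = (14 + 16)**2 = 30**2 = 900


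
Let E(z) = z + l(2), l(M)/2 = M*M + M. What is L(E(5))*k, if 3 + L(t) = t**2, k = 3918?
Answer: 1120548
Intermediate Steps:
l(M) = 2*M + 2*M**2 (l(M) = 2*(M*M + M) = 2*(M**2 + M) = 2*(M + M**2) = 2*M + 2*M**2)
E(z) = 12 + z (E(z) = z + 2*2*(1 + 2) = z + 2*2*3 = z + 12 = 12 + z)
L(t) = -3 + t**2
L(E(5))*k = (-3 + (12 + 5)**2)*3918 = (-3 + 17**2)*3918 = (-3 + 289)*3918 = 286*3918 = 1120548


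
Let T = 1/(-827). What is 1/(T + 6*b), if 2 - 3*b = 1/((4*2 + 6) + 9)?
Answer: 19021/74407 ≈ 0.25563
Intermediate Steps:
T = -1/827 ≈ -0.0012092
b = 15/23 (b = 2/3 - 1/(3*((4*2 + 6) + 9)) = 2/3 - 1/(3*((8 + 6) + 9)) = 2/3 - 1/(3*(14 + 9)) = 2/3 - 1/3/23 = 2/3 - 1/3*1/23 = 2/3 - 1/69 = 15/23 ≈ 0.65217)
1/(T + 6*b) = 1/(-1/827 + 6*(15/23)) = 1/(-1/827 + 90/23) = 1/(74407/19021) = 19021/74407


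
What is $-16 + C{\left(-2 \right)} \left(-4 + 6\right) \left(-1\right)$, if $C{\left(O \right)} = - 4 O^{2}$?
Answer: $16$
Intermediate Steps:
$-16 + C{\left(-2 \right)} \left(-4 + 6\right) \left(-1\right) = -16 + - 4 \left(-2\right)^{2} \left(-4 + 6\right) \left(-1\right) = -16 + \left(-4\right) 4 \cdot 2 \left(-1\right) = -16 - -32 = -16 + 32 = 16$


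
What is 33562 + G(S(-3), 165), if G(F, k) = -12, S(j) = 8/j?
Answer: 33550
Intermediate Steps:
33562 + G(S(-3), 165) = 33562 - 12 = 33550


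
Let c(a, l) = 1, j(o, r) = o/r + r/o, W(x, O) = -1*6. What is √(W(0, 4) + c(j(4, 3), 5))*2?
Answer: 2*I*√5 ≈ 4.4721*I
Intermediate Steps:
W(x, O) = -6
√(W(0, 4) + c(j(4, 3), 5))*2 = √(-6 + 1)*2 = √(-5)*2 = (I*√5)*2 = 2*I*√5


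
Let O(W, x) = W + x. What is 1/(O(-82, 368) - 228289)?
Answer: -1/228003 ≈ -4.3859e-6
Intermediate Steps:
1/(O(-82, 368) - 228289) = 1/((-82 + 368) - 228289) = 1/(286 - 228289) = 1/(-228003) = -1/228003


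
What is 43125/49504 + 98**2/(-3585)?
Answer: -320833291/177471840 ≈ -1.8078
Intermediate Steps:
43125/49504 + 98**2/(-3585) = 43125*(1/49504) + 9604*(-1/3585) = 43125/49504 - 9604/3585 = -320833291/177471840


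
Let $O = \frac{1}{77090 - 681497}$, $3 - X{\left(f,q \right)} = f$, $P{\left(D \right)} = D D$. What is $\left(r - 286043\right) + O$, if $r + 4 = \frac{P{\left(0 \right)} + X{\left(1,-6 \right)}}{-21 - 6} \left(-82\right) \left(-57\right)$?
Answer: $- \frac{519294204794}{1813221} \approx -2.8639 \cdot 10^{5}$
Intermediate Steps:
$P{\left(D \right)} = D^{2}$
$X{\left(f,q \right)} = 3 - f$
$r = - \frac{3152}{9}$ ($r = -4 + \frac{0^{2} + \left(3 - 1\right)}{-21 - 6} \left(-82\right) \left(-57\right) = -4 + \frac{0 + \left(3 - 1\right)}{-27} \left(-82\right) \left(-57\right) = -4 + \left(0 + 2\right) \left(- \frac{1}{27}\right) \left(-82\right) \left(-57\right) = -4 + 2 \left(- \frac{1}{27}\right) \left(-82\right) \left(-57\right) = -4 + \left(- \frac{2}{27}\right) \left(-82\right) \left(-57\right) = -4 + \frac{164}{27} \left(-57\right) = -4 - \frac{3116}{9} = - \frac{3152}{9} \approx -350.22$)
$O = - \frac{1}{604407}$ ($O = \frac{1}{-604407} = - \frac{1}{604407} \approx -1.6545 \cdot 10^{-6}$)
$\left(r - 286043\right) + O = \left(- \frac{3152}{9} - 286043\right) - \frac{1}{604407} = - \frac{2577539}{9} - \frac{1}{604407} = - \frac{519294204794}{1813221}$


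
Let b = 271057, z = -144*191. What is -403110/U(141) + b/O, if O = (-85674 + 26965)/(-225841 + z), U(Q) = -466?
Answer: 16012161102440/13679197 ≈ 1.1705e+6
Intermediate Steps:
z = -27504
O = 58709/253345 (O = (-85674 + 26965)/(-225841 - 27504) = -58709/(-253345) = -58709*(-1/253345) = 58709/253345 ≈ 0.23174)
-403110/U(141) + b/O = -403110/(-466) + 271057/(58709/253345) = -403110*(-1/466) + 271057*(253345/58709) = 201555/233 + 68670935665/58709 = 16012161102440/13679197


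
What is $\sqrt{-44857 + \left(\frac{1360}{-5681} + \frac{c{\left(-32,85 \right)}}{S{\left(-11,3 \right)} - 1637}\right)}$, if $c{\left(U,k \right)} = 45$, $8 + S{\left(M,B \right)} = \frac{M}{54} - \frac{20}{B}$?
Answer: $\frac{i \sqrt{11519187070882867379367}}{506750881} \approx 211.8 i$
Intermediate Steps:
$S{\left(M,B \right)} = -8 - \frac{20}{B} + \frac{M}{54}$ ($S{\left(M,B \right)} = -8 + \left(\frac{M}{54} - \frac{20}{B}\right) = -8 + \left(- \frac{20}{B} + \frac{M}{54}\right) = -8 - \frac{20}{B} + \frac{M}{54}$)
$\sqrt{-44857 + \left(\frac{1360}{-5681} + \frac{c{\left(-32,85 \right)}}{S{\left(-11,3 \right)} - 1637}\right)} = \sqrt{-44857 + \left(\frac{1360}{-5681} + \frac{45}{\left(-8 - \frac{20}{3} + \frac{1}{54} \left(-11\right)\right) - 1637}\right)} = \sqrt{-44857 + \left(1360 \left(- \frac{1}{5681}\right) + \frac{45}{\left(-8 - \frac{20}{3} - \frac{11}{54}\right) - 1637}\right)} = \sqrt{-44857 - \left(\frac{1360}{5681} - \frac{45}{\left(-8 - \frac{20}{3} - \frac{11}{54}\right) - 1637}\right)} = \sqrt{-44857 - \left(\frac{1360}{5681} - \frac{45}{- \frac{803}{54} - 1637}\right)} = \sqrt{-44857 - \left(\frac{1360}{5681} - \frac{45}{- \frac{89201}{54}}\right)} = \sqrt{-44857 + \left(- \frac{1360}{5681} + 45 \left(- \frac{54}{89201}\right)\right)} = \sqrt{-44857 - \frac{135118190}{506750881}} = \sqrt{- \frac{22731459387207}{506750881}} = \frac{i \sqrt{11519187070882867379367}}{506750881}$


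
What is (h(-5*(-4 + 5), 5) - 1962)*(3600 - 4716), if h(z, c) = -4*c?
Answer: 2211912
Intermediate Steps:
(h(-5*(-4 + 5), 5) - 1962)*(3600 - 4716) = (-4*5 - 1962)*(3600 - 4716) = (-20 - 1962)*(-1116) = -1982*(-1116) = 2211912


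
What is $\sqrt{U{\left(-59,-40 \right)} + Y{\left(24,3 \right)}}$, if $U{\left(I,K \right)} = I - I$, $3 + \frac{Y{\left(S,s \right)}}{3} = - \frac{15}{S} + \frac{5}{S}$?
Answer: $\frac{i \sqrt{41}}{2} \approx 3.2016 i$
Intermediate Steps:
$Y{\left(S,s \right)} = -9 - \frac{30}{S}$ ($Y{\left(S,s \right)} = -9 + 3 \left(- \frac{15}{S} + \frac{5}{S}\right) = -9 + 3 \left(- \frac{10}{S}\right) = -9 - \frac{30}{S}$)
$U{\left(I,K \right)} = 0$
$\sqrt{U{\left(-59,-40 \right)} + Y{\left(24,3 \right)}} = \sqrt{0 - \left(9 + \frac{30}{24}\right)} = \sqrt{0 - \frac{41}{4}} = \sqrt{- \frac{41}{4}} = \frac{i \sqrt{41}}{2}$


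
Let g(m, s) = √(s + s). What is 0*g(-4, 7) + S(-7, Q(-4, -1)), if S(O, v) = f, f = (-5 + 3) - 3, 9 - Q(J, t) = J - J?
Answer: -5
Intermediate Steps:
Q(J, t) = 9 (Q(J, t) = 9 - (J - J) = 9 - 1*0 = 9 + 0 = 9)
g(m, s) = √2*√s (g(m, s) = √(2*s) = √2*√s)
f = -5 (f = -2 - 3 = -5)
S(O, v) = -5
0*g(-4, 7) + S(-7, Q(-4, -1)) = 0*(√2*√7) - 5 = 0*√14 - 5 = 0 - 5 = -5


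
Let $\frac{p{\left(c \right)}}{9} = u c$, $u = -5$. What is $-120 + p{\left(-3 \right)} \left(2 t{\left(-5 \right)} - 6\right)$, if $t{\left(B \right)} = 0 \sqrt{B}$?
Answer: $-930$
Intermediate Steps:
$p{\left(c \right)} = - 45 c$ ($p{\left(c \right)} = 9 \left(- 5 c\right) = - 45 c$)
$t{\left(B \right)} = 0$
$-120 + p{\left(-3 \right)} \left(2 t{\left(-5 \right)} - 6\right) = -120 + \left(-45\right) \left(-3\right) \left(2 \cdot 0 - 6\right) = -120 + 135 \left(0 - 6\right) = -120 + 135 \left(-6\right) = -120 - 810 = -930$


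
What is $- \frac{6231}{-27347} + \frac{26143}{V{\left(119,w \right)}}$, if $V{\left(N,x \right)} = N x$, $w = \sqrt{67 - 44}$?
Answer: $\frac{6231}{27347} + \frac{26143 \sqrt{23}}{2737} \approx 46.036$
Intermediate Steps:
$w = \sqrt{23} \approx 4.7958$
$- \frac{6231}{-27347} + \frac{26143}{V{\left(119,w \right)}} = - \frac{6231}{-27347} + \frac{26143}{119 \sqrt{23}} = \left(-6231\right) \left(- \frac{1}{27347}\right) + 26143 \frac{\sqrt{23}}{2737} = \frac{6231}{27347} + \frac{26143 \sqrt{23}}{2737}$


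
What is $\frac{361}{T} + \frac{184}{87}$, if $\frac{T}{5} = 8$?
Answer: $\frac{38767}{3480} \approx 11.14$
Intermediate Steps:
$T = 40$ ($T = 5 \cdot 8 = 40$)
$\frac{361}{T} + \frac{184}{87} = \frac{361}{40} + \frac{184}{87} = \frac{38767}{3480}$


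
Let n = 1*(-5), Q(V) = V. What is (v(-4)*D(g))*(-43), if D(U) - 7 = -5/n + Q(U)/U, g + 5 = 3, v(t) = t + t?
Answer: 3096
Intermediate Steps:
v(t) = 2*t
g = -2 (g = -5 + 3 = -2)
n = -5
D(U) = 9 (D(U) = 7 + (-5/(-5) + U/U) = 7 + (-5*(-⅕) + 1) = 7 + (1 + 1) = 7 + 2 = 9)
(v(-4)*D(g))*(-43) = ((2*(-4))*9)*(-43) = -8*9*(-43) = -72*(-43) = 3096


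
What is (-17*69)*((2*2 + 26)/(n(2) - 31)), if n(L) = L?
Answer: 35190/29 ≈ 1213.4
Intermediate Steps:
(-17*69)*((2*2 + 26)/(n(2) - 31)) = (-17*69)*((2*2 + 26)/(2 - 31)) = -1173*(4 + 26)/(-29) = -35190*(-1)/29 = -1173*(-30/29) = 35190/29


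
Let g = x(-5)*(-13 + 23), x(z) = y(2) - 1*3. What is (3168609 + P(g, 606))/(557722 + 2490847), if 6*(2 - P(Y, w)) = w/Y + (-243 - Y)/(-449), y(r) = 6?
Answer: 21340571728/20532112215 ≈ 1.0394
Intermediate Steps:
x(z) = 3 (x(z) = 6 - 1*3 = 6 - 3 = 3)
g = 30 (g = 3*(-13 + 23) = 3*10 = 30)
P(Y, w) = 1715/898 - Y/2694 - w/(6*Y) (P(Y, w) = 2 - (w/Y + (-243 - Y)/(-449))/6 = 2 - (w/Y + (-243 - Y)*(-1/449))/6 = 2 - (w/Y + (243/449 + Y/449))/6 = 2 - (243/449 + Y/449 + w/Y)/6 = 2 + (-81/898 - Y/2694 - w/(6*Y)) = 1715/898 - Y/2694 - w/(6*Y))
(3168609 + P(g, 606))/(557722 + 2490847) = (3168609 + (1715/898 - 1/2694*30 - ⅙*606/30))/(557722 + 2490847) = (3168609 + (1715/898 - 5/449 - ⅙*606*1/30))/3048569 = (3168609 + (1715/898 - 5/449 - 101/30))*(1/3048569) = (3168609 - 9887/6735)*(1/3048569) = (21340571728/6735)*(1/3048569) = 21340571728/20532112215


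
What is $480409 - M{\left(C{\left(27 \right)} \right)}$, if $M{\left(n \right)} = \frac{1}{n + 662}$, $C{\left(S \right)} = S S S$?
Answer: $\frac{9773921104}{20345} \approx 4.8041 \cdot 10^{5}$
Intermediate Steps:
$C{\left(S \right)} = S^{3}$ ($C{\left(S \right)} = S S^{2} = S^{3}$)
$M{\left(n \right)} = \frac{1}{662 + n}$
$480409 - M{\left(C{\left(27 \right)} \right)} = 480409 - \frac{1}{662 + 27^{3}} = 480409 - \frac{1}{662 + 19683} = 480409 - \frac{1}{20345} = \frac{9773921104}{20345}$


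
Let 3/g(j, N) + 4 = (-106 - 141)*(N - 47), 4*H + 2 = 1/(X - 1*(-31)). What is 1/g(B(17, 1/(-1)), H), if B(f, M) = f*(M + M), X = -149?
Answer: 5536099/1416 ≈ 3909.7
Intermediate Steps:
B(f, M) = 2*M*f (B(f, M) = f*(2*M) = 2*M*f)
H = -237/472 (H = -½ + 1/(4*(-149 - 1*(-31))) = -½ + 1/(4*(-149 + 31)) = -½ + (¼)/(-118) = -½ + (¼)*(-1/118) = -½ - 1/472 = -237/472 ≈ -0.50212)
g(j, N) = 3/(11605 - 247*N) (g(j, N) = 3/(-4 + (-106 - 141)*(N - 47)) = 3/(-4 - 247*(-47 + N)) = 3/(-4 + (11609 - 247*N)) = 3/(11605 - 247*N))
1/g(B(17, 1/(-1)), H) = 1/(-3/(-11605 + 247*(-237/472))) = 1/(-3/(-11605 - 58539/472)) = 1/(-3/(-5536099/472)) = 1/(-3*(-472/5536099)) = 1/(1416/5536099) = 5536099/1416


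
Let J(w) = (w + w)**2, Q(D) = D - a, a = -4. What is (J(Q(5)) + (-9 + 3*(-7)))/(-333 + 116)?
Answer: -42/31 ≈ -1.3548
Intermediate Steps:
Q(D) = 4 + D (Q(D) = D - 1*(-4) = D + 4 = 4 + D)
J(w) = 4*w**2 (J(w) = (2*w)**2 = 4*w**2)
(J(Q(5)) + (-9 + 3*(-7)))/(-333 + 116) = (4*(4 + 5)**2 + (-9 + 3*(-7)))/(-333 + 116) = (4*9**2 + (-9 - 21))/(-217) = (4*81 - 30)*(-1/217) = (324 - 30)*(-1/217) = 294*(-1/217) = -42/31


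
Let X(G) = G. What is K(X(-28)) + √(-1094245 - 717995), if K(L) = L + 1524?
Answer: 1496 + 12*I*√12585 ≈ 1496.0 + 1346.2*I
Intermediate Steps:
K(L) = 1524 + L
K(X(-28)) + √(-1094245 - 717995) = (1524 - 28) + √(-1094245 - 717995) = 1496 + √(-1812240) = 1496 + 12*I*√12585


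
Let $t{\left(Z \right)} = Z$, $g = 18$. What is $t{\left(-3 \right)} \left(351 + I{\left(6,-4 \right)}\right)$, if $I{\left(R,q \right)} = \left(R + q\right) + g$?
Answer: $-1113$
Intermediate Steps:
$I{\left(R,q \right)} = 18 + R + q$ ($I{\left(R,q \right)} = \left(R + q\right) + 18 = 18 + R + q$)
$t{\left(-3 \right)} \left(351 + I{\left(6,-4 \right)}\right) = - 3 \left(351 + \left(18 + 6 - 4\right)\right) = - 3 \left(351 + 20\right) = \left(-3\right) 371 = -1113$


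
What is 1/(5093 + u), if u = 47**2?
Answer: 1/7302 ≈ 0.00013695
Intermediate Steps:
u = 2209
1/(5093 + u) = 1/(5093 + 2209) = 1/7302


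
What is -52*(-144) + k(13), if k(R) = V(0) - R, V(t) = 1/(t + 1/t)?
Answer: 7475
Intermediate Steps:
V(t) = 1/(t + 1/t)
k(R) = -R (k(R) = 0/(1 + 0**2) - R = 0/(1 + 0) - R = 0/1 - R = 0*1 - R = 0 - R = -R)
-52*(-144) + k(13) = -52*(-144) - 1*13 = 7488 - 13 = 7475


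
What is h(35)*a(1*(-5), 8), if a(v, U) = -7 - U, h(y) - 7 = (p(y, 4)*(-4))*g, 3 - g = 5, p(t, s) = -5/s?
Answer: 45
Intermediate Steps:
g = -2 (g = 3 - 1*5 = 3 - 5 = -2)
h(y) = -3 (h(y) = 7 + (-5/4*(-4))*(-2) = 7 + (-5*¼*(-4))*(-2) = 7 - 5/4*(-4)*(-2) = 7 + 5*(-2) = 7 - 10 = -3)
h(35)*a(1*(-5), 8) = -3*(-7 - 1*8) = -3*(-7 - 8) = -3*(-15) = 45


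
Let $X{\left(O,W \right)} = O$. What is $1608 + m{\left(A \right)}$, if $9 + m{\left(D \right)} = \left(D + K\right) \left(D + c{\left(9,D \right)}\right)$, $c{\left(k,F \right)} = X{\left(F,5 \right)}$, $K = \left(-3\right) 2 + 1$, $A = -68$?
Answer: $11527$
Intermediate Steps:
$K = -5$ ($K = -6 + 1 = -5$)
$c{\left(k,F \right)} = F$
$m{\left(D \right)} = -9 + 2 D \left(-5 + D\right)$ ($m{\left(D \right)} = -9 + \left(D - 5\right) \left(D + D\right) = -9 + \left(-5 + D\right) 2 D = -9 + 2 D \left(-5 + D\right)$)
$1608 + m{\left(A \right)} = 1608 - \left(-671 - 9248\right) = 1608 + \left(-9 + 680 + 2 \cdot 4624\right) = 1608 + \left(-9 + 680 + 9248\right) = 1608 + 9919 = 11527$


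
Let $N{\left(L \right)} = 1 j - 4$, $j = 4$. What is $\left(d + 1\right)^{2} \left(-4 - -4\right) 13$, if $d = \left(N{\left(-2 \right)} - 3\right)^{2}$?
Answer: $0$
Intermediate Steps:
$N{\left(L \right)} = 0$ ($N{\left(L \right)} = 1 \cdot 4 - 4 = 4 - 4 = 0$)
$d = 9$ ($d = \left(0 - 3\right)^{2} = \left(-3\right)^{2} = 9$)
$\left(d + 1\right)^{2} \left(-4 - -4\right) 13 = \left(9 + 1\right)^{2} \left(-4 - -4\right) 13 = 10^{2} \left(-4 + 4\right) 13 = 100 \cdot 0 \cdot 13 = 0 \cdot 13 = 0$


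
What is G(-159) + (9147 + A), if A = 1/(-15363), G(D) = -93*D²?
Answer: -35979930919/15363 ≈ -2.3420e+6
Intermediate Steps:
A = -1/15363 ≈ -6.5091e-5
G(-159) + (9147 + A) = -93*(-159)² + (9147 - 1/15363) = -93*25281 + 140525360/15363 = -2351133 + 140525360/15363 = -35979930919/15363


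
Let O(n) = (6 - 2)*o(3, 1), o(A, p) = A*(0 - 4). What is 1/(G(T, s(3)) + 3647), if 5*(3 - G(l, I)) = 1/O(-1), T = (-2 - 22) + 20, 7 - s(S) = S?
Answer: 240/876001 ≈ 0.00027397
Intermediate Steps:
s(S) = 7 - S
o(A, p) = -4*A (o(A, p) = A*(-4) = -4*A)
O(n) = -48 (O(n) = (6 - 2)*(-4*3) = 4*(-12) = -48)
T = -4 (T = -24 + 20 = -4)
G(l, I) = 721/240 (G(l, I) = 3 - ⅕/(-48) = 3 - ⅕*(-1/48) = 3 + 1/240 = 721/240)
1/(G(T, s(3)) + 3647) = 1/(721/240 + 3647) = 1/(876001/240) = 240/876001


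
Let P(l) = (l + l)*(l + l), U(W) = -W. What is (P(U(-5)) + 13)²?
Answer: 12769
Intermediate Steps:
P(l) = 4*l² (P(l) = (2*l)*(2*l) = 4*l²)
(P(U(-5)) + 13)² = (4*(-1*(-5))² + 13)² = (4*5² + 13)² = (4*25 + 13)² = (100 + 13)² = 113² = 12769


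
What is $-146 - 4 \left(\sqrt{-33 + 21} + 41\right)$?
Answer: $-310 - 8 i \sqrt{3} \approx -310.0 - 13.856 i$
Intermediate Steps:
$-146 - 4 \left(\sqrt{-33 + 21} + 41\right) = -146 - 4 \left(\sqrt{-12} + 41\right) = -146 - 4 \left(2 i \sqrt{3} + 41\right) = -146 - 4 \left(41 + 2 i \sqrt{3}\right) = -146 - \left(164 + 8 i \sqrt{3}\right) = -310 - 8 i \sqrt{3}$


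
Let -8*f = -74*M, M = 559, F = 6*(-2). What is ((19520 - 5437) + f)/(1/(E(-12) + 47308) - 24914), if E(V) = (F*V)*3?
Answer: -919174025/1189394359 ≈ -0.77281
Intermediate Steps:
F = -12
E(V) = -36*V (E(V) = -12*V*3 = -36*V)
f = 20683/4 (f = -(-37)*559/4 = -⅛*(-41366) = 20683/4 ≈ 5170.8)
((19520 - 5437) + f)/(1/(E(-12) + 47308) - 24914) = ((19520 - 5437) + 20683/4)/(1/(-36*(-12) + 47308) - 24914) = (14083 + 20683/4)/(1/(432 + 47308) - 24914) = 77015/(4*(1/47740 - 24914)) = 77015/(4*(-1189394359/47740)) = (77015/4)*(-47740/1189394359) = -919174025/1189394359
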